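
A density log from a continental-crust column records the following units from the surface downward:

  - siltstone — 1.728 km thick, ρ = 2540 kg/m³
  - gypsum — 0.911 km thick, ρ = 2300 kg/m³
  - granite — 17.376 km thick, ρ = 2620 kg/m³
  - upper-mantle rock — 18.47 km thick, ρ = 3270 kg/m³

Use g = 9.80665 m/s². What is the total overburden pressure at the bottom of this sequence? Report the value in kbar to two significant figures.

siltstone: 2540 kg/m³ × 9.80665 m/s² × 1728 m = 4.304×10^7 Pa = 0.4304 kbar
gypsum: 2300 kg/m³ × 9.80665 m/s² × 911 m = 2.055×10^7 Pa = 0.2055 kbar
granite: 2620 kg/m³ × 9.80665 m/s² × 17376 m = 4.464×10^8 Pa = 4.464 kbar
upper-mantle rock: 3270 kg/m³ × 9.80665 m/s² × 18470 m = 5.923×10^8 Pa = 5.923 kbar
Total = 0.4304 + 0.2055 + 4.464 + 5.923 = 11.023 kbar

11 kbar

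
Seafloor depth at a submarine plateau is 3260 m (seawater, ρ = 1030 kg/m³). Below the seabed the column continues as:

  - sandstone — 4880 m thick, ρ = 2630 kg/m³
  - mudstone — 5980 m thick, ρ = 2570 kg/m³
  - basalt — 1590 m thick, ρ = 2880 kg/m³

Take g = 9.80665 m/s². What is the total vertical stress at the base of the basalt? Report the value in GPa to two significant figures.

0.35 GPa

seawater: 1030 kg/m³ × 9.80665 m/s² × 3260 m = 3.293×10^7 Pa = 0.03293 GPa
sandstone: 2630 kg/m³ × 9.80665 m/s² × 4880 m = 1.259×10^8 Pa = 0.1259 GPa
mudstone: 2570 kg/m³ × 9.80665 m/s² × 5980 m = 1.507×10^8 Pa = 0.1507 GPa
basalt: 2880 kg/m³ × 9.80665 m/s² × 1590 m = 4.491×10^7 Pa = 0.04491 GPa
Total = 0.03293 + 0.1259 + 0.1507 + 0.04491 = 0.35441 GPa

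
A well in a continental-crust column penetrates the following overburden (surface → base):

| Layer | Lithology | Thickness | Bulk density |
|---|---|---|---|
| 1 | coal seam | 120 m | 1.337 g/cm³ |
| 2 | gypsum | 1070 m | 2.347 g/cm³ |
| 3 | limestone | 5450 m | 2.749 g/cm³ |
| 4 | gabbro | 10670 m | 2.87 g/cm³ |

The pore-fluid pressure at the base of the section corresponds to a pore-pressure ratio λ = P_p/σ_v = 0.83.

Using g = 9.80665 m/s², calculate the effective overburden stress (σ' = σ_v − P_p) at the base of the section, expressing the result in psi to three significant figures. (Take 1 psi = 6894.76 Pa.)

Overburden (lithostatic) stress σ_v:
coal seam: 1337 kg/m³ × 9.80665 m/s² × 120 m = 1.573×10^6 Pa = 1.573 MPa
gypsum: 2347 kg/m³ × 9.80665 m/s² × 1070 m = 2.463×10^7 Pa = 24.63 MPa
limestone: 2749 kg/m³ × 9.80665 m/s² × 5450 m = 1.469×10^8 Pa = 146.9 MPa
gabbro: 2870 kg/m³ × 9.80665 m/s² × 10670 m = 3.003×10^8 Pa = 300.3 MPa
Total = 1.573 + 24.63 + 146.9 + 300.3 = 473.43 MPa
Pore pressure P_p = λ·σ_v = 0.83 × 473.4 MPa = 392.9 MPa
Effective stress σ' = σ_v − P_p = 473.4 − 392.9 = 80.484 MPa = 11673 psi

11700 psi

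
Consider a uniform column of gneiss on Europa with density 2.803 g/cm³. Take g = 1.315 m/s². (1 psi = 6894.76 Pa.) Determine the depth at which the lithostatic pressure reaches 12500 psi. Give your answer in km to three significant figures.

h = P/(ρg) = 12500 psi / (2803 kg/m³ × 1.315 m/s²) = 8.618×10^7 Pa / 3685.9 Pa/m = 23382 m
= 23.382 km

23.4 km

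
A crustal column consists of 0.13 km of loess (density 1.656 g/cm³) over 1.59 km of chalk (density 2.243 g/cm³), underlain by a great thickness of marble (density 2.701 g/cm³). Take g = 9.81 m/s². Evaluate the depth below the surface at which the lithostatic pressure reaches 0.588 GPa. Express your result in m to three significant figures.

22500 m

Pressure at base of upper layers: 1656×9.81×130 + 2243×9.81×1590 = 3.710×10^7 Pa = 0.03710 GPa
Remaining pressure to be supplied by marble: 5.880×10^8 − 3.710×10^7 = 5.509×10^8 Pa
Additional depth in marble = 5.509×10^8 Pa / (2701 kg/m³ × 9.81 m/s²) = 20791 m
Total depth = 1720 m + 20791 m = 22511 m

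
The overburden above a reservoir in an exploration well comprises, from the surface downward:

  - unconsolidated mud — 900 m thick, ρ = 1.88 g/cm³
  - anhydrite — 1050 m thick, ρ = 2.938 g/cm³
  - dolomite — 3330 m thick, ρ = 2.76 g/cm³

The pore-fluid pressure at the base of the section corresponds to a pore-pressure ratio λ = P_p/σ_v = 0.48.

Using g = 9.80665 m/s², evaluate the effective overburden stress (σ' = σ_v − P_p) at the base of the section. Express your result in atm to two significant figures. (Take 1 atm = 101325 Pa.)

700 atm

Overburden (lithostatic) stress σ_v:
unconsolidated mud: 1880 kg/m³ × 9.80665 m/s² × 900 m = 1.659×10^7 Pa = 16.59 MPa
anhydrite: 2938 kg/m³ × 9.80665 m/s² × 1050 m = 3.025×10^7 Pa = 30.25 MPa
dolomite: 2760 kg/m³ × 9.80665 m/s² × 3330 m = 9.013×10^7 Pa = 90.13 MPa
Total = 16.59 + 30.25 + 90.13 = 136.98 MPa
Pore pressure P_p = λ·σ_v = 0.48 × 137.0 MPa = 65.75 MPa
Effective stress σ' = σ_v − P_p = 137.0 − 65.75 = 71.228 MPa = 702.96 atm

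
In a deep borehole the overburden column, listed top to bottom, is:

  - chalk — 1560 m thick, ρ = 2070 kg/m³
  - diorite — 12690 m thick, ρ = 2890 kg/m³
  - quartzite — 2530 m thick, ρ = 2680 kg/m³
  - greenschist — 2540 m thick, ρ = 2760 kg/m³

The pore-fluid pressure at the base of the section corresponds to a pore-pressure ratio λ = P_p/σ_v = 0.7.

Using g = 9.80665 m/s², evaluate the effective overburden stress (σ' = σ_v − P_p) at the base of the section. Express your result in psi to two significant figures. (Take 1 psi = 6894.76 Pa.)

Overburden (lithostatic) stress σ_v:
chalk: 2070 kg/m³ × 9.80665 m/s² × 1560 m = 3.167×10^7 Pa = 31.67 MPa
diorite: 2890 kg/m³ × 9.80665 m/s² × 12690 m = 3.597×10^8 Pa = 359.7 MPa
quartzite: 2680 kg/m³ × 9.80665 m/s² × 2530 m = 6.649×10^7 Pa = 66.49 MPa
greenschist: 2760 kg/m³ × 9.80665 m/s² × 2540 m = 6.875×10^7 Pa = 68.75 MPa
Total = 31.67 + 359.7 + 66.49 + 68.75 = 526.56 MPa
Pore pressure P_p = λ·σ_v = 0.7 × 526.6 MPa = 368.6 MPa
Effective stress σ' = σ_v − P_p = 526.6 − 368.6 = 157.97 MPa = 22911 psi

23000 psi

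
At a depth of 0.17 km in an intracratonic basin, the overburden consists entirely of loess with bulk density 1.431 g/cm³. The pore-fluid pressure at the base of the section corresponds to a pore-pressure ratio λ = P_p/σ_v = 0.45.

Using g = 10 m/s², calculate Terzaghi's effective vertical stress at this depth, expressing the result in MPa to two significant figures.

Overburden (lithostatic) stress σ_v:
loess: 1431 kg/m³ × 10 m/s² × 170 m = 2.433×10^6 Pa = 2.433 MPa
Pore pressure P_p = λ·σ_v = 0.45 × 2.433 MPa = 1.095 MPa
Effective stress σ' = σ_v − P_p = 2.433 − 1.095 = 1.3380 MPa

1.3 MPa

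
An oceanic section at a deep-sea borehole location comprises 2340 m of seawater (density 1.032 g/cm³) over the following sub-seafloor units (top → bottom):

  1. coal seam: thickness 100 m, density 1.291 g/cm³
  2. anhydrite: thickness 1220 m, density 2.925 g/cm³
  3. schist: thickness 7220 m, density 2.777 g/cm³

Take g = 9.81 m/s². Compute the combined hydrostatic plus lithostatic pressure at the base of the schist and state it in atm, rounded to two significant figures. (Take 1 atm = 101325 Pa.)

2500 atm

seawater: 1032 kg/m³ × 9.81 m/s² × 2340 m = 2.369×10^7 Pa = 233.8 atm
coal seam: 1291 kg/m³ × 9.81 m/s² × 100 m = 1.266×10^6 Pa = 12.50 atm
anhydrite: 2925 kg/m³ × 9.81 m/s² × 1220 m = 3.501×10^7 Pa = 345.5 atm
schist: 2777 kg/m³ × 9.81 m/s² × 7220 m = 1.967×10^8 Pa = 1941 atm
Total = 233.8 + 12.50 + 345.5 + 1941 = 2533.0 atm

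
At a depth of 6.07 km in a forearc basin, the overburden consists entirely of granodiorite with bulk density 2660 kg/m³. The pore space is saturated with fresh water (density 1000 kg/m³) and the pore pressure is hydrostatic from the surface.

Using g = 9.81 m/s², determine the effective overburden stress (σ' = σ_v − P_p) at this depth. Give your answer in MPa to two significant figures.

99 MPa

Overburden (lithostatic) stress σ_v:
granodiorite: 2660 kg/m³ × 9.81 m/s² × 6070 m = 1.584×10^8 Pa = 158.4 MPa
Pore pressure P_p = 1000 kg/m³ × 9.81 m/s² × 6070 m = 5.955×10^7 Pa = 59.55 MPa
Effective stress σ' = σ_v − P_p = 158.4 − 59.55 = 98.848 MPa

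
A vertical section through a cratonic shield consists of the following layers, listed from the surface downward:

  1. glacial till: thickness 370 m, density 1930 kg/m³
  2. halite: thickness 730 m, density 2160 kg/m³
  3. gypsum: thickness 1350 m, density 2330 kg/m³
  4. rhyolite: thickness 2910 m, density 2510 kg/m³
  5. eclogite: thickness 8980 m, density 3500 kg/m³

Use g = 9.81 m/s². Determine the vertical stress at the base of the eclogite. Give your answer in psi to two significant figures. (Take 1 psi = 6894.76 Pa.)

63000 psi

glacial till: 1930 kg/m³ × 9.81 m/s² × 370 m = 7.005×10^6 Pa = 1016 psi
halite: 2160 kg/m³ × 9.81 m/s² × 730 m = 1.547×10^7 Pa = 2244 psi
gypsum: 2330 kg/m³ × 9.81 m/s² × 1350 m = 3.086×10^7 Pa = 4475 psi
rhyolite: 2510 kg/m³ × 9.81 m/s² × 2910 m = 7.165×10^7 Pa = 10392 psi
eclogite: 3500 kg/m³ × 9.81 m/s² × 8980 m = 3.083×10^8 Pa = 44719 psi
Total = 1016 + 2244 + 4475 + 10392 + 44719 = 62847 psi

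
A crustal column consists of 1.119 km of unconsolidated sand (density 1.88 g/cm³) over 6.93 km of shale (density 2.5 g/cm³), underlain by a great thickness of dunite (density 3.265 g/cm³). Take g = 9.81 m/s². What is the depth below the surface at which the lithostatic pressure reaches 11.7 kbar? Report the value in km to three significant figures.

Pressure at base of upper layers: 1880×9.81×1119 + 2500×9.81×6930 = 1.906×10^8 Pa = 1.906 kbar
Remaining pressure to be supplied by dunite: 1.170×10^9 − 1.906×10^8 = 9.794×10^8 Pa
Additional depth in dunite = 9.794×10^8 Pa / (3265 kg/m³ × 9.81 m/s²) = 30578 m
Total depth = 8049 m + 30578 m = 38627 m
= 38.627 km

38.6 km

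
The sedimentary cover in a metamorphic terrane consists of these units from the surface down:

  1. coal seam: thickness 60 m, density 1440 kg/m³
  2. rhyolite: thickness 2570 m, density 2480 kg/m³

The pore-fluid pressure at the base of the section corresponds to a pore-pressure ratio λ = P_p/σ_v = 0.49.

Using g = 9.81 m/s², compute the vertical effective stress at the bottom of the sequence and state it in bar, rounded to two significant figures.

Overburden (lithostatic) stress σ_v:
coal seam: 1440 kg/m³ × 9.81 m/s² × 60 m = 8.476×10^5 Pa = 0.8476 MPa
rhyolite: 2480 kg/m³ × 9.81 m/s² × 2570 m = 6.253×10^7 Pa = 62.53 MPa
Total = 0.8476 + 62.53 = 63.373 MPa
Pore pressure P_p = λ·σ_v = 0.49 × 63.37 MPa = 31.05 MPa
Effective stress σ' = σ_v − P_p = 63.37 − 31.05 = 32.320 MPa = 323.20 bar

320 bar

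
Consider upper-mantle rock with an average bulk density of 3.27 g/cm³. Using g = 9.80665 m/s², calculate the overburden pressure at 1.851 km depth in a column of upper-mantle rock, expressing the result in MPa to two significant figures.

upper-mantle rock: 3270 kg/m³ × 9.80665 m/s² × 1851 m = 5.936×10^7 Pa = 59.36 MPa

59 MPa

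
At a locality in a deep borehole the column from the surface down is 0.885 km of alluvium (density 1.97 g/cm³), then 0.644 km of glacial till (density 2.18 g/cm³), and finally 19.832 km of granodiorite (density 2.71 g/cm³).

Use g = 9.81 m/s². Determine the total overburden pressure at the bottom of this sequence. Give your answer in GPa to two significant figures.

alluvium: 1970 kg/m³ × 9.81 m/s² × 885 m = 1.710×10^7 Pa = 0.01710 GPa
glacial till: 2180 kg/m³ × 9.81 m/s² × 644 m = 1.377×10^7 Pa = 0.01377 GPa
granodiorite: 2710 kg/m³ × 9.81 m/s² × 19832 m = 5.272×10^8 Pa = 0.5272 GPa
Total = 0.01710 + 0.01377 + 0.5272 = 0.55811 GPa

0.56 GPa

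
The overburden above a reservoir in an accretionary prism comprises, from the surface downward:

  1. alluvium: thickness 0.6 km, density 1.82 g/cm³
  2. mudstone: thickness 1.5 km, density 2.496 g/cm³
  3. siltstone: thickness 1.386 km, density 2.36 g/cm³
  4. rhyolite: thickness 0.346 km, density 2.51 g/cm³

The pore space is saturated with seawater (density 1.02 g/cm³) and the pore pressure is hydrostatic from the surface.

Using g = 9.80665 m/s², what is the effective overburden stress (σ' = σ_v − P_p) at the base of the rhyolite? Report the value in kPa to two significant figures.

Overburden (lithostatic) stress σ_v:
alluvium: 1820 kg/m³ × 9.80665 m/s² × 600 m = 1.071×10^7 Pa = 10.71 MPa
mudstone: 2496 kg/m³ × 9.80665 m/s² × 1500 m = 3.672×10^7 Pa = 36.72 MPa
siltstone: 2360 kg/m³ × 9.80665 m/s² × 1386 m = 3.208×10^7 Pa = 32.08 MPa
rhyolite: 2510 kg/m³ × 9.80665 m/s² × 346 m = 8.517×10^6 Pa = 8.517 MPa
Total = 10.71 + 36.72 + 32.08 + 8.517 = 88.019 MPa
Pore pressure P_p = 1020 kg/m³ × 9.80665 m/s² × 3832 m = 3.833×10^7 Pa = 38.33 MPa
Effective stress σ' = σ_v − P_p = 88.02 − 38.33 = 49.688 MPa = 49688 kPa

50000 kPa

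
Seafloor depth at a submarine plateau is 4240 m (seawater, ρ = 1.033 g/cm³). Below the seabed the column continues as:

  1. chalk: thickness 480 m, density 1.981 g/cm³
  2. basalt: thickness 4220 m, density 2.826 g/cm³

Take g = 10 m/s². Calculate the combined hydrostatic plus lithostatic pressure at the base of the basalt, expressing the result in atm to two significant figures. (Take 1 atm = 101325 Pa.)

1700 atm

seawater: 1033 kg/m³ × 10 m/s² × 4240 m = 4.380×10^7 Pa = 432.3 atm
chalk: 1981 kg/m³ × 10 m/s² × 480 m = 9.509×10^6 Pa = 93.84 atm
basalt: 2826 kg/m³ × 10 m/s² × 4220 m = 1.193×10^8 Pa = 1177 atm
Total = 432.3 + 93.84 + 1177 = 1703.1 atm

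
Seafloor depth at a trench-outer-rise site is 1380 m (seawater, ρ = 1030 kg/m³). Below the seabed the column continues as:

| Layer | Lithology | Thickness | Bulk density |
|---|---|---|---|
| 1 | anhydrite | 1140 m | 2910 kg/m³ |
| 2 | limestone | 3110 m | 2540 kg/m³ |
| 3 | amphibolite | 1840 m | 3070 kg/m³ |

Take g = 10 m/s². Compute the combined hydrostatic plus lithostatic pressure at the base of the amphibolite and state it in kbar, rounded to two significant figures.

1.8 kbar

seawater: 1030 kg/m³ × 10 m/s² × 1380 m = 1.421×10^7 Pa = 0.1421 kbar
anhydrite: 2910 kg/m³ × 10 m/s² × 1140 m = 3.317×10^7 Pa = 0.3317 kbar
limestone: 2540 kg/m³ × 10 m/s² × 3110 m = 7.899×10^7 Pa = 0.7899 kbar
amphibolite: 3070 kg/m³ × 10 m/s² × 1840 m = 5.649×10^7 Pa = 0.5649 kbar
Total = 0.1421 + 0.3317 + 0.7899 + 0.5649 = 1.8287 kbar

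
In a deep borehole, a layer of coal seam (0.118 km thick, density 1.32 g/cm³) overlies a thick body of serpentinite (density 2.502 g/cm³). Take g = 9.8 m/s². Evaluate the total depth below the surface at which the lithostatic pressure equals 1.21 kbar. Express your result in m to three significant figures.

Pressure at base of upper layers: 1320×9.8×118 = 1.526×10^6 Pa = 0.01526 kbar
Remaining pressure to be supplied by serpentinite: 1.210×10^8 − 1.526×10^6 = 1.195×10^8 Pa
Additional depth in serpentinite = 1.195×10^8 Pa / (2502 kg/m³ × 9.8 m/s²) = 4872.6 m
Total depth = 118 m + 4872.6 m = 4990.6 m

4990 m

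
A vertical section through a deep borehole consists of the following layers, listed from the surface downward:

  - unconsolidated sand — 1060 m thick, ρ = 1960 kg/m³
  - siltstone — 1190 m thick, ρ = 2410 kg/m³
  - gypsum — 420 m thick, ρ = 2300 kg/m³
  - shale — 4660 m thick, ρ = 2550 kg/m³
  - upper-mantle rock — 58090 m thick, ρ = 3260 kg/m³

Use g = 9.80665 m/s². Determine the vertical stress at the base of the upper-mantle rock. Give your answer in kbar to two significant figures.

unconsolidated sand: 1960 kg/m³ × 9.80665 m/s² × 1060 m = 2.037×10^7 Pa = 0.2037 kbar
siltstone: 2410 kg/m³ × 9.80665 m/s² × 1190 m = 2.812×10^7 Pa = 0.2812 kbar
gypsum: 2300 kg/m³ × 9.80665 m/s² × 420 m = 9.473×10^6 Pa = 0.09473 kbar
shale: 2550 kg/m³ × 9.80665 m/s² × 4660 m = 1.165×10^8 Pa = 1.165 kbar
upper-mantle rock: 3260 kg/m³ × 9.80665 m/s² × 58090 m = 1.857×10^9 Pa = 18.57 kbar
Total = 0.2037 + 0.2812 + 0.09473 + 1.165 + 18.57 = 20.316 kbar

20 kbar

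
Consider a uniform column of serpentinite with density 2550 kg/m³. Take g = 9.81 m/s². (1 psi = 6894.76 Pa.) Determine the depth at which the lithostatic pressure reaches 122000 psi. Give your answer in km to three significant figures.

33.6 km

h = P/(ρg) = 122000 psi / (2550 kg/m³ × 9.81 m/s²) = 8.412×10^8 Pa / 25016 Pa/m = 33626 m
= 33.626 km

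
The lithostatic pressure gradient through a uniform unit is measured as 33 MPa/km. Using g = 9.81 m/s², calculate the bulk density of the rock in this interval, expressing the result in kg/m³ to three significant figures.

3360 kg/m³

ρ = (dP/dz)/g = 33 MPa/km / 9.81 m/s² = 33000 Pa/m / 9.81 m/s² = 3363.9 kg/m³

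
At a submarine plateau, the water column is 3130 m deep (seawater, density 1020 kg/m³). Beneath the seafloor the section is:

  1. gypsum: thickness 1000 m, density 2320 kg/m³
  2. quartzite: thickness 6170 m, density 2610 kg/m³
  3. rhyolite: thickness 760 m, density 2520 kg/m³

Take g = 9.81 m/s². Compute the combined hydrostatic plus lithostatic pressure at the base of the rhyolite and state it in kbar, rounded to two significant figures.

2.3 kbar

seawater: 1020 kg/m³ × 9.81 m/s² × 3130 m = 3.132×10^7 Pa = 0.3132 kbar
gypsum: 2320 kg/m³ × 9.81 m/s² × 1000 m = 2.276×10^7 Pa = 0.2276 kbar
quartzite: 2610 kg/m³ × 9.81 m/s² × 6170 m = 1.580×10^8 Pa = 1.580 kbar
rhyolite: 2520 kg/m³ × 9.81 m/s² × 760 m = 1.879×10^7 Pa = 0.1879 kbar
Total = 0.3132 + 0.2276 + 1.580 + 0.1879 = 2.3084 kbar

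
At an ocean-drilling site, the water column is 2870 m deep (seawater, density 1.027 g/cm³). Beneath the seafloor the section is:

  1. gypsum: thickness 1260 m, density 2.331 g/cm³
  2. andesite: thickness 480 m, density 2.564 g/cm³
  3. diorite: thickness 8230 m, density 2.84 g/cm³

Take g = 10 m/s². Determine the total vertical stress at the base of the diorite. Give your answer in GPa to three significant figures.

0.305 GPa

seawater: 1027 kg/m³ × 10 m/s² × 2870 m = 2.947×10^7 Pa = 0.02947 GPa
gypsum: 2331 kg/m³ × 10 m/s² × 1260 m = 2.937×10^7 Pa = 0.02937 GPa
andesite: 2564 kg/m³ × 10 m/s² × 480 m = 1.231×10^7 Pa = 0.01231 GPa
diorite: 2840 kg/m³ × 10 m/s² × 8230 m = 2.337×10^8 Pa = 0.2337 GPa
Total = 0.02947 + 0.02937 + 0.01231 + 0.2337 = 0.30488 GPa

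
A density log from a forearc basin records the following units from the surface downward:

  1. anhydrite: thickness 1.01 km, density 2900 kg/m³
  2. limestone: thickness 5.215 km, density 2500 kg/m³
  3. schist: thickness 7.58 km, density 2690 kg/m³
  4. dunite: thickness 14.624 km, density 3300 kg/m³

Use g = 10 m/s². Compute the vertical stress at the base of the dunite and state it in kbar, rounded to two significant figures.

anhydrite: 2900 kg/m³ × 10 m/s² × 1010 m = 2.929×10^7 Pa = 0.2929 kbar
limestone: 2500 kg/m³ × 10 m/s² × 5215 m = 1.304×10^8 Pa = 1.304 kbar
schist: 2690 kg/m³ × 10 m/s² × 7580 m = 2.039×10^8 Pa = 2.039 kbar
dunite: 3300 kg/m³ × 10 m/s² × 14624 m = 4.826×10^8 Pa = 4.826 kbar
Total = 0.2929 + 1.304 + 2.039 + 4.826 = 8.4616 kbar

8.5 kbar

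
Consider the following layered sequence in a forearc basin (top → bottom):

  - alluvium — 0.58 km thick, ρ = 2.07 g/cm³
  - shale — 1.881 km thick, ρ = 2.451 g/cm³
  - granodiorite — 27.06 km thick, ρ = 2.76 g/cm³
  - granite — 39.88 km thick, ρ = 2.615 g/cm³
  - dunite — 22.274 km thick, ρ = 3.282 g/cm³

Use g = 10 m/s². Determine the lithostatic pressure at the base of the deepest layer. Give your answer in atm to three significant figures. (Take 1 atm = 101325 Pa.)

alluvium: 2070 kg/m³ × 10 m/s² × 580 m = 1.201×10^7 Pa = 118.5 atm
shale: 2451 kg/m³ × 10 m/s² × 1881 m = 4.610×10^7 Pa = 455.0 atm
granodiorite: 2760 kg/m³ × 10 m/s² × 27060 m = 7.469×10^8 Pa = 7371 atm
granite: 2615 kg/m³ × 10 m/s² × 39880 m = 1.043×10^9 Pa = 10292 atm
dunite: 3282 kg/m³ × 10 m/s² × 22274 m = 7.310×10^8 Pa = 7215 atm
Total = 118.5 + 455.0 + 7371 + 10292 + 7215 = 25451 atm

25500 atm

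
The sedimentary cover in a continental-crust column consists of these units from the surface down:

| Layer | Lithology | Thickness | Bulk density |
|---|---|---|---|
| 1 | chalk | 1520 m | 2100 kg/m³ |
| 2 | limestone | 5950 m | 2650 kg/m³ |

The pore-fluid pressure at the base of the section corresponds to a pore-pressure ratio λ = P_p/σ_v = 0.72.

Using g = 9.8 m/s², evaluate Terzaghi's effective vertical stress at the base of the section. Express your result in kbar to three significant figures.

Overburden (lithostatic) stress σ_v:
chalk: 2100 kg/m³ × 9.8 m/s² × 1520 m = 3.128×10^7 Pa = 31.28 MPa
limestone: 2650 kg/m³ × 9.8 m/s² × 5950 m = 1.545×10^8 Pa = 154.5 MPa
Total = 31.28 + 154.5 = 185.80 MPa
Pore pressure P_p = λ·σ_v = 0.72 × 185.8 MPa = 133.8 MPa
Effective stress σ' = σ_v − P_p = 185.8 − 133.8 = 52.025 MPa = 0.52025 kbar

0.520 kbar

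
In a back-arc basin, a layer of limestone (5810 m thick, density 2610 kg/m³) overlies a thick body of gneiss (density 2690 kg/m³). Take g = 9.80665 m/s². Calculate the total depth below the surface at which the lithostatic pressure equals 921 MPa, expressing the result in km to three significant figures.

35.1 km

Pressure at base of upper layers: 2610×9.80665×5810 = 1.487×10^8 Pa = 148.7 MPa
Remaining pressure to be supplied by gneiss: 9.210×10^8 − 1.487×10^8 = 7.723×10^8 Pa
Additional depth in gneiss = 7.723×10^8 Pa / (2690 kg/m³ × 9.80665 m/s²) = 29276 m
Total depth = 5810 m + 29276 m = 35086 m
= 35.086 km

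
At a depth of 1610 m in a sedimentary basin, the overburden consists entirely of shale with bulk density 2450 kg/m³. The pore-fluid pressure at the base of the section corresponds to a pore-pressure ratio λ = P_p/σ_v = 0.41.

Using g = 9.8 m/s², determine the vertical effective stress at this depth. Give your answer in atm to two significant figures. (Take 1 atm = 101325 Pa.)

Overburden (lithostatic) stress σ_v:
shale: 2450 kg/m³ × 9.8 m/s² × 1610 m = 3.866×10^7 Pa = 38.66 MPa
Pore pressure P_p = λ·σ_v = 0.41 × 38.66 MPa = 15.85 MPa
Effective stress σ' = σ_v − P_p = 38.66 − 15.85 = 22.807 MPa = 225.09 atm

230 atm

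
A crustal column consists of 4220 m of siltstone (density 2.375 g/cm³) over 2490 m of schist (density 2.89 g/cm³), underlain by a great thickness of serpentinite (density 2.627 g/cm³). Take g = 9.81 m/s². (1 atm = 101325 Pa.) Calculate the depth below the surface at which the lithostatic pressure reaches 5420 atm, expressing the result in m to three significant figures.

Pressure at base of upper layers: 2375×9.81×4220 + 2890×9.81×2490 = 1.689×10^8 Pa = 1667 atm
Remaining pressure to be supplied by serpentinite: 5.492×10^8 − 1.689×10^8 = 3.803×10^8 Pa
Additional depth in serpentinite = 3.803×10^8 Pa / (2627 kg/m³ × 9.81 m/s²) = 14756 m
Total depth = 6710 m + 14756 m = 21466 m

21500 m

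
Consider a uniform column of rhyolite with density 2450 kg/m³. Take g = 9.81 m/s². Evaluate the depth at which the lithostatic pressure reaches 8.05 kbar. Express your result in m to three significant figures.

h = P/(ρg) = 8.05 kbar / (2450 kg/m³ × 9.81 m/s²) = 8.050×10^8 Pa / 24034 Pa/m = 33494 m

33500 m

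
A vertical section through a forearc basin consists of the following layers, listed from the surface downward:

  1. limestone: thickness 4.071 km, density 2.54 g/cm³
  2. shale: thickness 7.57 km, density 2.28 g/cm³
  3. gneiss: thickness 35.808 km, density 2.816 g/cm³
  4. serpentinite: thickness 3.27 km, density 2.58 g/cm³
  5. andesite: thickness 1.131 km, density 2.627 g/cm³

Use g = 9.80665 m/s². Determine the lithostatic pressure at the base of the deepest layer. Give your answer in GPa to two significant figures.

limestone: 2540 kg/m³ × 9.80665 m/s² × 4071 m = 1.014×10^8 Pa = 0.1014 GPa
shale: 2280 kg/m³ × 9.80665 m/s² × 7570 m = 1.693×10^8 Pa = 0.1693 GPa
gneiss: 2816 kg/m³ × 9.80665 m/s² × 35808 m = 9.889×10^8 Pa = 0.9889 GPa
serpentinite: 2580 kg/m³ × 9.80665 m/s² × 3270 m = 8.273×10^7 Pa = 0.08273 GPa
andesite: 2627 kg/m³ × 9.80665 m/s² × 1131 m = 2.914×10^7 Pa = 0.02914 GPa
Total = 0.1014 + 0.1693 + 0.9889 + 0.08273 + 0.02914 = 1.3714 GPa

1.4 GPa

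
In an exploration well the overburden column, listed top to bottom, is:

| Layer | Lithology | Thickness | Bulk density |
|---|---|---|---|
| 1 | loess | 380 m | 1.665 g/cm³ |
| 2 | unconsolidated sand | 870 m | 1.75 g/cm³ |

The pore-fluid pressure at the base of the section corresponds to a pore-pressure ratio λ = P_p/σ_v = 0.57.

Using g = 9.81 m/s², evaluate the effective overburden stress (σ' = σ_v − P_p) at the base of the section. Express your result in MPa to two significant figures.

Overburden (lithostatic) stress σ_v:
loess: 1665 kg/m³ × 9.81 m/s² × 380 m = 6.207×10^6 Pa = 6.207 MPa
unconsolidated sand: 1750 kg/m³ × 9.81 m/s² × 870 m = 1.494×10^7 Pa = 14.94 MPa
Total = 6.207 + 14.94 = 21.143 MPa
Pore pressure P_p = λ·σ_v = 0.57 × 21.14 MPa = 12.05 MPa
Effective stress σ' = σ_v − P_p = 21.14 − 12.05 = 9.0913 MPa

9.1 MPa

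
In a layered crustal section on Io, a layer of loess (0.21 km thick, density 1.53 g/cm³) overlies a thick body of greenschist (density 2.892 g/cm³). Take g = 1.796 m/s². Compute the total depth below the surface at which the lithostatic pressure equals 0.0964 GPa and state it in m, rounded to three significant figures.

18700 m

Pressure at base of upper layers: 1530×1.796×210 = 5.771×10^5 Pa = 5.771×10^-4 GPa
Remaining pressure to be supplied by greenschist: 9.640×10^7 − 5.771×10^5 = 9.582×10^7 Pa
Additional depth in greenschist = 9.582×10^7 Pa / (2892 kg/m³ × 1.796 m/s²) = 18449 m
Total depth = 210 m + 18449 m = 18659 m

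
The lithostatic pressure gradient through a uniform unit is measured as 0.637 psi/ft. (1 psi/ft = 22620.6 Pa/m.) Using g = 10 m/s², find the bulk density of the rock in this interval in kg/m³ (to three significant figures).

ρ = (dP/dz)/g = 0.637 psi/ft / 10 m/s² = 14409 Pa/m / 10 m/s² = 1440.9 kg/m³

1440 kg/m³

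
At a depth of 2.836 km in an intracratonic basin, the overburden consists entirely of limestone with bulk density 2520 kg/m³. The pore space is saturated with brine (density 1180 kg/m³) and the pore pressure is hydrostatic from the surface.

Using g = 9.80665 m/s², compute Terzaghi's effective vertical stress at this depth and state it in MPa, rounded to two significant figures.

Overburden (lithostatic) stress σ_v:
limestone: 2520 kg/m³ × 9.80665 m/s² × 2836 m = 7.009×10^7 Pa = 70.09 MPa
Pore pressure P_p = 1180 kg/m³ × 9.80665 m/s² × 2836 m = 3.282×10^7 Pa = 32.82 MPa
Effective stress σ' = σ_v − P_p = 70.09 − 32.82 = 37.268 MPa

37 MPa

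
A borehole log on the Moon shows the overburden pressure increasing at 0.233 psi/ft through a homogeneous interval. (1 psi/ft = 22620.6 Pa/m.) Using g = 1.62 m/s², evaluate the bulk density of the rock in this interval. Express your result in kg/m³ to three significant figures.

ρ = (dP/dz)/g = 0.233 psi/ft / 1.62 m/s² = 5270.6 Pa/m / 1.62 m/s² = 3253.5 kg/m³

3250 kg/m³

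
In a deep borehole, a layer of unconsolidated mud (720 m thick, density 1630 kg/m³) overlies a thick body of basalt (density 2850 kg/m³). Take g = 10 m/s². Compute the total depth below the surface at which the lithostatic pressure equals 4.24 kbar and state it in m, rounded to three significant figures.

Pressure at base of upper layers: 1630×10×720 = 1.174×10^7 Pa = 0.1174 kbar
Remaining pressure to be supplied by basalt: 4.240×10^8 − 1.174×10^7 = 4.123×10^8 Pa
Additional depth in basalt = 4.123×10^8 Pa / (2850 kg/m³ × 10 m/s²) = 14465 m
Total depth = 720 m + 14465 m = 15185 m

15200 m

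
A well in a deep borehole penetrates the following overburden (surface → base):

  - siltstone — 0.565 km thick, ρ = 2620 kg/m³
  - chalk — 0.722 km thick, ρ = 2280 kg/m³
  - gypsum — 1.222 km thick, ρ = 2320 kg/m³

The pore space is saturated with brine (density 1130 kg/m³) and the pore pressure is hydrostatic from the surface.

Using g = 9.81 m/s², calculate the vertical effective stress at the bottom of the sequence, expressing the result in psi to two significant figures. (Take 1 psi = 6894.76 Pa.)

4400 psi

Overburden (lithostatic) stress σ_v:
siltstone: 2620 kg/m³ × 9.81 m/s² × 565 m = 1.452×10^7 Pa = 14.52 MPa
chalk: 2280 kg/m³ × 9.81 m/s² × 722 m = 1.615×10^7 Pa = 16.15 MPa
gypsum: 2320 kg/m³ × 9.81 m/s² × 1222 m = 2.781×10^7 Pa = 27.81 MPa
Total = 14.52 + 16.15 + 27.81 = 58.482 MPa
Pore pressure P_p = 1130 kg/m³ × 9.81 m/s² × 2509 m = 2.781×10^7 Pa = 27.81 MPa
Effective stress σ' = σ_v − P_p = 58.48 − 27.81 = 30.669 MPa = 4448.2 psi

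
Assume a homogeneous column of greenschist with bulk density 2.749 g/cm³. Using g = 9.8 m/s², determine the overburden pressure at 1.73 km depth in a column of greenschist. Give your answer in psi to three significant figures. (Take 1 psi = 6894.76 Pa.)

6760 psi

greenschist: 2749 kg/m³ × 9.8 m/s² × 1730 m = 4.661×10^7 Pa = 6760 psi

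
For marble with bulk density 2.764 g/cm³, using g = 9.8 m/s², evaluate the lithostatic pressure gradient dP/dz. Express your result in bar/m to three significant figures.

0.271 bar/m

dP/dz = ρg = 2764 kg/m³ × 9.8 m/s² = 27087 Pa/m
= 27087 Pa/m × (1 bar/m / 1.0000×10^5 Pa/m) = 0.27087 bar/m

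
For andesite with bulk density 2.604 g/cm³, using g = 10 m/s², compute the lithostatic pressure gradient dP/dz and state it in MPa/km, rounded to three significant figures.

dP/dz = ρg = 2604 kg/m³ × 10 m/s² = 26040 Pa/m
= 26040 Pa/m × (1 MPa/km / 1000.0 Pa/m) = 26.040 MPa/km

26.0 MPa/km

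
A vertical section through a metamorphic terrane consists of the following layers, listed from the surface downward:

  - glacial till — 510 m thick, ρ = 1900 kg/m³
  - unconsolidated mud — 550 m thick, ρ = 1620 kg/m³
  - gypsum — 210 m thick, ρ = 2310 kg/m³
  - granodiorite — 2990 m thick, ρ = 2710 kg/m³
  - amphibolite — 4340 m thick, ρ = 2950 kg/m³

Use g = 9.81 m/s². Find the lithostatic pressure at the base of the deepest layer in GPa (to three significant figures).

glacial till: 1900 kg/m³ × 9.81 m/s² × 510 m = 9.506×10^6 Pa = 9.506×10^-3 GPa
unconsolidated mud: 1620 kg/m³ × 9.81 m/s² × 550 m = 8.741×10^6 Pa = 8.741×10^-3 GPa
gypsum: 2310 kg/m³ × 9.81 m/s² × 210 m = 4.759×10^6 Pa = 4.759×10^-3 GPa
granodiorite: 2710 kg/m³ × 9.81 m/s² × 2990 m = 7.949×10^7 Pa = 0.07949 GPa
amphibolite: 2950 kg/m³ × 9.81 m/s² × 4340 m = 1.256×10^8 Pa = 0.1256 GPa
Total = 9.506×10^-3 + 8.741×10^-3 + 4.759×10^-3 + 0.07949 + 0.1256 = 0.22809 GPa

0.228 GPa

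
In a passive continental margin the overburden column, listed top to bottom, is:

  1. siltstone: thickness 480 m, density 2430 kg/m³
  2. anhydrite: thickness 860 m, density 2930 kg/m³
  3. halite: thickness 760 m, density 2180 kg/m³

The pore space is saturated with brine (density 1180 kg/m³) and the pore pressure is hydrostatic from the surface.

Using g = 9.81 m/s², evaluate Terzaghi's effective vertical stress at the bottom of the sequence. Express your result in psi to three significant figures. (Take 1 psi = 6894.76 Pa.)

Overburden (lithostatic) stress σ_v:
siltstone: 2430 kg/m³ × 9.81 m/s² × 480 m = 1.144×10^7 Pa = 11.44 MPa
anhydrite: 2930 kg/m³ × 9.81 m/s² × 860 m = 2.472×10^7 Pa = 24.72 MPa
halite: 2180 kg/m³ × 9.81 m/s² × 760 m = 1.625×10^7 Pa = 16.25 MPa
Total = 11.44 + 24.72 + 16.25 = 52.415 MPa
Pore pressure P_p = 1180 kg/m³ × 9.81 m/s² × 2100 m = 2.431×10^7 Pa = 24.31 MPa
Effective stress σ' = σ_v − P_p = 52.41 − 24.31 = 28.106 MPa = 4076.4 psi

4080 psi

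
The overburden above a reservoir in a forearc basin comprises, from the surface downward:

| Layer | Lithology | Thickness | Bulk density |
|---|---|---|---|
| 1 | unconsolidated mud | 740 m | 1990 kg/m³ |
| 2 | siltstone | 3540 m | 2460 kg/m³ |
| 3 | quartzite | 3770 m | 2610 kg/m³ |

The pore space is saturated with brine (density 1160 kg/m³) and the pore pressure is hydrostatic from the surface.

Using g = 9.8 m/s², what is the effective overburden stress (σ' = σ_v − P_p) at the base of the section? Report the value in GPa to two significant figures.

0.10 GPa

Overburden (lithostatic) stress σ_v:
unconsolidated mud: 1990 kg/m³ × 9.8 m/s² × 740 m = 1.443×10^7 Pa = 14.43 MPa
siltstone: 2460 kg/m³ × 9.8 m/s² × 3540 m = 8.534×10^7 Pa = 85.34 MPa
quartzite: 2610 kg/m³ × 9.8 m/s² × 3770 m = 9.643×10^7 Pa = 96.43 MPa
Total = 14.43 + 85.34 + 96.43 = 196.20 MPa
Pore pressure P_p = 1160 kg/m³ × 9.8 m/s² × 8050 m = 9.151×10^7 Pa = 91.51 MPa
Effective stress σ' = σ_v − P_p = 196.2 − 91.51 = 104.69 MPa = 0.10469 GPa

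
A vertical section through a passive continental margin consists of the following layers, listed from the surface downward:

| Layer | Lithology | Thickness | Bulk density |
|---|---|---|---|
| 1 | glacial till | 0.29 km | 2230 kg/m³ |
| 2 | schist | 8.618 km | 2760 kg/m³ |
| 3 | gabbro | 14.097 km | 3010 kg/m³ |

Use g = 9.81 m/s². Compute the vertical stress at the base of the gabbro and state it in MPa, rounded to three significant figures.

656 MPa

glacial till: 2230 kg/m³ × 9.81 m/s² × 290 m = 6.344×10^6 Pa = 6.344 MPa
schist: 2760 kg/m³ × 9.81 m/s² × 8618 m = 2.333×10^8 Pa = 233.3 MPa
gabbro: 3010 kg/m³ × 9.81 m/s² × 14097 m = 4.163×10^8 Pa = 416.3 MPa
Total = 6.344 + 233.3 + 416.3 = 655.94 MPa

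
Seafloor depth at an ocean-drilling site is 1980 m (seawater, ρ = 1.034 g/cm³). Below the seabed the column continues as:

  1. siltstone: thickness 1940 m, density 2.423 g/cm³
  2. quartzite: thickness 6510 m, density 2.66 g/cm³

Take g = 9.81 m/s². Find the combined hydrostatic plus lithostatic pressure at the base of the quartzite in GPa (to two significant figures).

0.24 GPa

seawater: 1034 kg/m³ × 9.81 m/s² × 1980 m = 2.008×10^7 Pa = 0.02008 GPa
siltstone: 2423 kg/m³ × 9.81 m/s² × 1940 m = 4.611×10^7 Pa = 0.04611 GPa
quartzite: 2660 kg/m³ × 9.81 m/s² × 6510 m = 1.699×10^8 Pa = 0.1699 GPa
Total = 0.02008 + 0.04611 + 0.1699 = 0.23607 GPa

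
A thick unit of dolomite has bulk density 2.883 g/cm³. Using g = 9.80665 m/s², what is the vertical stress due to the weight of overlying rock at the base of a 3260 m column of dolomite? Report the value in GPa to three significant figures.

dolomite: 2883 kg/m³ × 9.80665 m/s² × 3260 m = 9.217×10^7 Pa = 0.09217 GPa

0.0922 GPa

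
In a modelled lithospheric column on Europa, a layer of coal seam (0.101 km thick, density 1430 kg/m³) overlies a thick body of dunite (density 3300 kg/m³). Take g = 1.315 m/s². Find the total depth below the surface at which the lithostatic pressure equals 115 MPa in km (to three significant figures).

Pressure at base of upper layers: 1430×1.315×101 = 1.899×10^5 Pa = 0.1899 MPa
Remaining pressure to be supplied by dunite: 1.150×10^8 − 1.899×10^5 = 1.148×10^8 Pa
Additional depth in dunite = 1.148×10^8 Pa / (3300 kg/m³ × 1.315 m/s²) = 26457 m
Total depth = 101 m + 26457 m = 26558 m
= 26.558 km

26.6 km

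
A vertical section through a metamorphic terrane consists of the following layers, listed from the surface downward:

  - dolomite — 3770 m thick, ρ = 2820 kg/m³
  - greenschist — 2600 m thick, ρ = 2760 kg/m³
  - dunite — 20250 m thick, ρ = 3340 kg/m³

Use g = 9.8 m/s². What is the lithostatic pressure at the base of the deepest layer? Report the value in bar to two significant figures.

dolomite: 2820 kg/m³ × 9.8 m/s² × 3770 m = 1.042×10^8 Pa = 1042 bar
greenschist: 2760 kg/m³ × 9.8 m/s² × 2600 m = 7.032×10^7 Pa = 703.2 bar
dunite: 3340 kg/m³ × 9.8 m/s² × 20250 m = 6.628×10^8 Pa = 6628 bar
Total = 1042 + 703.2 + 6628 = 8373.4 bar

8400 bar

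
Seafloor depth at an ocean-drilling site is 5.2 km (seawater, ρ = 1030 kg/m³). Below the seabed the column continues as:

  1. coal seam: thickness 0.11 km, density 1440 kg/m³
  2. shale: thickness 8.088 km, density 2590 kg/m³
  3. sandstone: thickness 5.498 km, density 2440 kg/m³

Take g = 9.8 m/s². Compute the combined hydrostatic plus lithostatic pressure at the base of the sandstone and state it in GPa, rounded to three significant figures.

seawater: 1030 kg/m³ × 9.8 m/s² × 5200 m = 5.249×10^7 Pa = 0.05249 GPa
coal seam: 1440 kg/m³ × 9.8 m/s² × 110 m = 1.552×10^6 Pa = 1.552×10^-3 GPa
shale: 2590 kg/m³ × 9.8 m/s² × 8088 m = 2.053×10^8 Pa = 0.2053 GPa
sandstone: 2440 kg/m³ × 9.8 m/s² × 5498 m = 1.315×10^8 Pa = 0.1315 GPa
Total = 0.05249 + 1.552×10^-3 + 0.2053 + 0.1315 = 0.39080 GPa

0.391 GPa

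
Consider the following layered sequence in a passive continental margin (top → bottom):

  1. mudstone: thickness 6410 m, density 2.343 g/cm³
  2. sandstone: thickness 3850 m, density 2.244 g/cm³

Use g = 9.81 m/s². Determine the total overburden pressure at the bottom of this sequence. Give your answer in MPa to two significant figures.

230 MPa

mudstone: 2343 kg/m³ × 9.81 m/s² × 6410 m = 1.473×10^8 Pa = 147.3 MPa
sandstone: 2244 kg/m³ × 9.81 m/s² × 3850 m = 8.475×10^7 Pa = 84.75 MPa
Total = 147.3 + 84.75 = 232.09 MPa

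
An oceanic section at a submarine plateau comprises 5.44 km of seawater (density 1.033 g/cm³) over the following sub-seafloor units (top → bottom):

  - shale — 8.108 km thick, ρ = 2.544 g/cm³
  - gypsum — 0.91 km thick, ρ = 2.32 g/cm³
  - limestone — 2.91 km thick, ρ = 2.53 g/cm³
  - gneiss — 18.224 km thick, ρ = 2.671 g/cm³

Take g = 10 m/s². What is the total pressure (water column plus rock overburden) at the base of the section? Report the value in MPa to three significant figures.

seawater: 1033 kg/m³ × 10 m/s² × 5440 m = 5.620×10^7 Pa = 56.20 MPa
shale: 2544 kg/m³ × 10 m/s² × 8108 m = 2.063×10^8 Pa = 206.3 MPa
gypsum: 2320 kg/m³ × 10 m/s² × 910 m = 2.111×10^7 Pa = 21.11 MPa
limestone: 2530 kg/m³ × 10 m/s² × 2910 m = 7.362×10^7 Pa = 73.62 MPa
gneiss: 2671 kg/m³ × 10 m/s² × 18224 m = 4.868×10^8 Pa = 486.8 MPa
Total = 56.20 + 206.3 + 21.11 + 73.62 + 486.8 = 843.96 MPa

844 MPa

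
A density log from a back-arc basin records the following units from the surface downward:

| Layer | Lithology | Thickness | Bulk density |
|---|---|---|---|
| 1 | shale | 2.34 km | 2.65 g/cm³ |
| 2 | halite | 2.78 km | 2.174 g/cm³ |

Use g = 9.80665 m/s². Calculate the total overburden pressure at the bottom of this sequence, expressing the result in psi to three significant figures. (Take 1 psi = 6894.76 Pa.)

shale: 2650 kg/m³ × 9.80665 m/s² × 2340 m = 6.081×10^7 Pa = 8820 psi
halite: 2174 kg/m³ × 9.80665 m/s² × 2780 m = 5.927×10^7 Pa = 8596 psi
Total = 8820 + 8596 = 17416 psi

17400 psi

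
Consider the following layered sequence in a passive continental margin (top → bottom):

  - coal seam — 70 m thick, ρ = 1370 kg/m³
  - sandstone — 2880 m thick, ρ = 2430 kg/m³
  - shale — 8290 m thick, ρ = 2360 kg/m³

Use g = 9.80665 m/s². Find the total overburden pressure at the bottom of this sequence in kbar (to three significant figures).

coal seam: 1370 kg/m³ × 9.80665 m/s² × 70 m = 9.405×10^5 Pa = 9.405×10^-3 kbar
sandstone: 2430 kg/m³ × 9.80665 m/s² × 2880 m = 6.863×10^7 Pa = 0.6863 kbar
shale: 2360 kg/m³ × 9.80665 m/s² × 8290 m = 1.919×10^8 Pa = 1.919 kbar
Total = 9.405×10^-3 + 0.6863 + 1.919 = 2.6143 kbar

2.61 kbar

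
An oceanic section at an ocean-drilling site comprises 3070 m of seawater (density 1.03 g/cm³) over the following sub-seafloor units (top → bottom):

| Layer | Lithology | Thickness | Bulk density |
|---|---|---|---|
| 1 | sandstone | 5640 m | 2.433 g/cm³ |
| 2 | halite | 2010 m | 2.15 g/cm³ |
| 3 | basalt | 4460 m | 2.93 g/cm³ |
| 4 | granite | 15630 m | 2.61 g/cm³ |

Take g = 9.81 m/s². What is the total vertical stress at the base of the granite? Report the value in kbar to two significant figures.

seawater: 1030 kg/m³ × 9.81 m/s² × 3070 m = 3.102×10^7 Pa = 0.3102 kbar
sandstone: 2433 kg/m³ × 9.81 m/s² × 5640 m = 1.346×10^8 Pa = 1.346 kbar
halite: 2150 kg/m³ × 9.81 m/s² × 2010 m = 4.239×10^7 Pa = 0.4239 kbar
basalt: 2930 kg/m³ × 9.81 m/s² × 4460 m = 1.282×10^8 Pa = 1.282 kbar
granite: 2610 kg/m³ × 9.81 m/s² × 15630 m = 4.002×10^8 Pa = 4.002 kbar
Total = 0.3102 + 1.346 + 0.4239 + 1.282 + 4.002 = 7.3642 kbar

7.4 kbar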